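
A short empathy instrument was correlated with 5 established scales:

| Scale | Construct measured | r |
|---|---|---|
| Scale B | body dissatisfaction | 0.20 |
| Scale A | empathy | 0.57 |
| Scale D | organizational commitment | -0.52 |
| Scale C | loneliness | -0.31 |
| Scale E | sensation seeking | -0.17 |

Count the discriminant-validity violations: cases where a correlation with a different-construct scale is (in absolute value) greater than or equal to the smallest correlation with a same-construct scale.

0

Convergent (same construct = empathy): Scale A.
Smallest convergent = 0.57. Discriminant |r|: 0.20, 0.52, 0.31, 0.17; count ≥ 0.57 → 0.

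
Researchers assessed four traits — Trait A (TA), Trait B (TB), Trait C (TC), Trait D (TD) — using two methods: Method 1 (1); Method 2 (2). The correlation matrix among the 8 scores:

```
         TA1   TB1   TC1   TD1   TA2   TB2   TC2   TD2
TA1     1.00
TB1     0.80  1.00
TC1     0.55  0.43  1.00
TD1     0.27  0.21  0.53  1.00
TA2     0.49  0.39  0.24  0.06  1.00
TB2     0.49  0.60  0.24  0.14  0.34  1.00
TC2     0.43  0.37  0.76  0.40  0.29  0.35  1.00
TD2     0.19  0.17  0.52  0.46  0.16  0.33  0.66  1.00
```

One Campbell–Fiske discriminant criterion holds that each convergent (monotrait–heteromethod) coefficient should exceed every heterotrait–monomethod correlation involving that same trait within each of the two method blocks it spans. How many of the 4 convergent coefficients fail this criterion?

Each convergent coefficient versus the relevant comparison correlations:
TA (methods 1·2): 0.49 vs {0.80, 0.34, 0.55, 0.29, 0.27, 0.16} → fail.
TB (methods 1·2): 0.60 vs {0.80, 0.34, 0.43, 0.35, 0.21, 0.33} → fail.
TC (methods 1·2): 0.76 vs {0.55, 0.29, 0.43, 0.35, 0.53, 0.66} → pass.
TD (methods 1·2): 0.46 vs {0.27, 0.16, 0.21, 0.33, 0.53, 0.66} → fail.
3 of 4 fail.

3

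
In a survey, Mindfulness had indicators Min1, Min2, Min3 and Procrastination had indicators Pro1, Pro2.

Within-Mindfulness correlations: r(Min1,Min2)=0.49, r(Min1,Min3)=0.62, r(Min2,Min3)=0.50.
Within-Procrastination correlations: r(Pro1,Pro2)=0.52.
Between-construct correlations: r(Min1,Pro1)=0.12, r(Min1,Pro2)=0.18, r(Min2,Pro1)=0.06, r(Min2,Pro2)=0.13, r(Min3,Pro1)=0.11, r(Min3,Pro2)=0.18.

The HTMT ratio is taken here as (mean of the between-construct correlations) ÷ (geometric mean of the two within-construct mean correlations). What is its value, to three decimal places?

Between-construct mean = 0.78/6 = 0.1300.
Mean within-Min = 1.61/3 = 0.5367; mean within-Pro = 0.52/1 = 0.5200.
Geometric mean = √(0.5367 × 0.5200) = 0.5283.
HTMT = 0.1300 / 0.5283 = 0.246.

0.246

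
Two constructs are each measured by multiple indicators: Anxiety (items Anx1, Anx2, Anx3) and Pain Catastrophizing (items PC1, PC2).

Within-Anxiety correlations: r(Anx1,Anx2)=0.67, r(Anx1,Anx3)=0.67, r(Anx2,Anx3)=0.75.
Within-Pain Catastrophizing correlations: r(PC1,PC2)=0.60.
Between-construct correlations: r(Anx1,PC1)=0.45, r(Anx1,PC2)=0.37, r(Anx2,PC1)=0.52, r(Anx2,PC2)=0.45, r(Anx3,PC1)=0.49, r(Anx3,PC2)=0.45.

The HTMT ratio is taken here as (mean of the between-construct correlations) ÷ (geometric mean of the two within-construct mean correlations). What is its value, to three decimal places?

0.704

Between-construct mean = 2.73/6 = 0.4550.
Mean within-Anx = 2.09/3 = 0.6967; mean within-PC = 0.60/1 = 0.6000.
Geometric mean = √(0.6967 × 0.6000) = 0.6465.
HTMT = 0.4550 / 0.6465 = 0.704.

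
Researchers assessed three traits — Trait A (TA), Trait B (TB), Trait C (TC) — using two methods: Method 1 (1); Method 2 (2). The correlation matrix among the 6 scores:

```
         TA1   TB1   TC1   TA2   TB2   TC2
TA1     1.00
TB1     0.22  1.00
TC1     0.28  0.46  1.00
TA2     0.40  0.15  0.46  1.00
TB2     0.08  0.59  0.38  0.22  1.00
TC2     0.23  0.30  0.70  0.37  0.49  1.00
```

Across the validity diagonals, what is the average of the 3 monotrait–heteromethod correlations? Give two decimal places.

Convergent values: 0.40, 0.59, 0.70; mean = 1.69/3 = 0.56.

0.56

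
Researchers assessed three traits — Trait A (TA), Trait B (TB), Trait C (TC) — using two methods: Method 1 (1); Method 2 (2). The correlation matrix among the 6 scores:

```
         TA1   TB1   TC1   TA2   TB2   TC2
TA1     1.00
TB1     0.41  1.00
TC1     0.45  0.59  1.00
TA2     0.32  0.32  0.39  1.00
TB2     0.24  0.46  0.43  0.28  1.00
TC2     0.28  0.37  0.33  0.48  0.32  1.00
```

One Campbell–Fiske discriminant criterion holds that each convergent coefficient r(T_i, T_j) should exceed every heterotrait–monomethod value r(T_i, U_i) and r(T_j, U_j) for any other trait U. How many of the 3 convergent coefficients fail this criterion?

Convergent coefficients and their comparison sets:
TA (methods 1·2): 0.32 vs {0.41, 0.28, 0.45, 0.48} → fail.
TB (methods 1·2): 0.46 vs {0.41, 0.28, 0.59, 0.32} → fail.
TC (methods 1·2): 0.33 vs {0.45, 0.48, 0.59, 0.32} → fail.
3 of 3 fail.

3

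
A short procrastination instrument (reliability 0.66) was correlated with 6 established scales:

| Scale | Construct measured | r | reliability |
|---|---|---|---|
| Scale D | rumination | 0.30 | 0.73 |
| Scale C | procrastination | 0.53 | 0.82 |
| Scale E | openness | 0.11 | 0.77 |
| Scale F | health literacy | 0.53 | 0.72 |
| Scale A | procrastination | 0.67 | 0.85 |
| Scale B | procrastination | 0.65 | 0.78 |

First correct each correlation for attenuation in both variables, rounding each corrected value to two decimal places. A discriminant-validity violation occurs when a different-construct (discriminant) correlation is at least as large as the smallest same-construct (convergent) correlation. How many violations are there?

1

Disattenuated r (r / √(r_scale · r_new)):
  Scale D (disc): 0.30 / √(0.73·0.66) = 0.43
  Scale C (conv): 0.53 / √(0.82·0.66) = 0.72
  Scale E (disc): 0.11 / √(0.77·0.66) = 0.15
  Scale F (disc): 0.53 / √(0.72·0.66) = 0.77
  Scale A (conv): 0.67 / √(0.85·0.66) = 0.89
  Scale B (conv): 0.65 / √(0.78·0.66) = 0.91
Smallest convergent = 0.72. Discriminant values: 0.43, 0.15, 0.77; count ≥ 0.72 → 1.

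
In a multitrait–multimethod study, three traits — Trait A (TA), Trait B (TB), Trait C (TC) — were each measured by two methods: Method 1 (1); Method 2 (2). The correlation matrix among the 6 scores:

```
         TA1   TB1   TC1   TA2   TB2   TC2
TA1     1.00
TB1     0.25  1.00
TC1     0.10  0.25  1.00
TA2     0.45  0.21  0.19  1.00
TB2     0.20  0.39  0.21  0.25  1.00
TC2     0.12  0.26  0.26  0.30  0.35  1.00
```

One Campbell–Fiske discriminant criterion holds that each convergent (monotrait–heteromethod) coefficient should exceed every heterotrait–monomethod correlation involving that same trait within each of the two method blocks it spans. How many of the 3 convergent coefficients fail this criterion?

1

Convergent coefficients and their comparison sets:
TA (methods 1·2): 0.45 vs {0.25, 0.25, 0.10, 0.30} → pass.
TB (methods 1·2): 0.39 vs {0.25, 0.25, 0.25, 0.35} → pass.
TC (methods 1·2): 0.26 vs {0.10, 0.30, 0.25, 0.35} → fail.
1 of 3 fail.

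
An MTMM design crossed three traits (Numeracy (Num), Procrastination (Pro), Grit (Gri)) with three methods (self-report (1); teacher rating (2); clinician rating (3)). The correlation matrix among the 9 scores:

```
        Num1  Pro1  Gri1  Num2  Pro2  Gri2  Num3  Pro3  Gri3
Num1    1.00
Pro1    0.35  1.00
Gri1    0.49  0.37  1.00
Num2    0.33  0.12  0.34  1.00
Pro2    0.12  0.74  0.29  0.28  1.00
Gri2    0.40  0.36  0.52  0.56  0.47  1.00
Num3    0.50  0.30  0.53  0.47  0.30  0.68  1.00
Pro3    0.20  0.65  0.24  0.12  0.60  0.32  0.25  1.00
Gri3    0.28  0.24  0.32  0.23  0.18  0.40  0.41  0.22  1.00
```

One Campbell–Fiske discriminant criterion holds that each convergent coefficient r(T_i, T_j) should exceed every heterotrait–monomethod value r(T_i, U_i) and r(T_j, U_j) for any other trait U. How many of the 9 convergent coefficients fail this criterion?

Each convergent coefficient versus the relevant comparison correlations:
Num (methods 1·2): 0.33 vs {0.35, 0.28, 0.49, 0.56} → fail.
Num (methods 1·3): 0.50 vs {0.35, 0.25, 0.49, 0.41} → pass.
Num (methods 2·3): 0.47 vs {0.28, 0.25, 0.56, 0.41} → fail.
Pro (methods 1·2): 0.74 vs {0.35, 0.28, 0.37, 0.47} → pass.
Pro (methods 1·3): 0.65 vs {0.35, 0.25, 0.37, 0.22} → pass.
Pro (methods 2·3): 0.60 vs {0.28, 0.25, 0.47, 0.22} → pass.
Gri (methods 1·2): 0.52 vs {0.49, 0.56, 0.37, 0.47} → fail.
Gri (methods 1·3): 0.32 vs {0.49, 0.41, 0.37, 0.22} → fail.
Gri (methods 2·3): 0.40 vs {0.56, 0.41, 0.47, 0.22} → fail.
5 of 9 fail.

5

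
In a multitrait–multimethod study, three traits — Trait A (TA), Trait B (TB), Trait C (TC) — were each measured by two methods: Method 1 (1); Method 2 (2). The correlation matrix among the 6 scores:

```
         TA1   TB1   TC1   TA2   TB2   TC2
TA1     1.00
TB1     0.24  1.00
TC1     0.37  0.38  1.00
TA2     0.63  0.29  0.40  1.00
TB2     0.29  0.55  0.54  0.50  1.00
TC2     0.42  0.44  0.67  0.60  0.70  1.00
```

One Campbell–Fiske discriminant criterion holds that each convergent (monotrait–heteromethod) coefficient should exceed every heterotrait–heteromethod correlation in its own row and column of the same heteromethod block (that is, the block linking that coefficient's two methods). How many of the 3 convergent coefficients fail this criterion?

0

Each convergent coefficient versus the relevant comparison correlations:
TA (methods 1·2): 0.63 vs {0.29, 0.29, 0.42, 0.40} → pass.
TB (methods 1·2): 0.55 vs {0.29, 0.29, 0.44, 0.54} → pass.
TC (methods 1·2): 0.67 vs {0.40, 0.42, 0.54, 0.44} → pass.
0 of 3 fail.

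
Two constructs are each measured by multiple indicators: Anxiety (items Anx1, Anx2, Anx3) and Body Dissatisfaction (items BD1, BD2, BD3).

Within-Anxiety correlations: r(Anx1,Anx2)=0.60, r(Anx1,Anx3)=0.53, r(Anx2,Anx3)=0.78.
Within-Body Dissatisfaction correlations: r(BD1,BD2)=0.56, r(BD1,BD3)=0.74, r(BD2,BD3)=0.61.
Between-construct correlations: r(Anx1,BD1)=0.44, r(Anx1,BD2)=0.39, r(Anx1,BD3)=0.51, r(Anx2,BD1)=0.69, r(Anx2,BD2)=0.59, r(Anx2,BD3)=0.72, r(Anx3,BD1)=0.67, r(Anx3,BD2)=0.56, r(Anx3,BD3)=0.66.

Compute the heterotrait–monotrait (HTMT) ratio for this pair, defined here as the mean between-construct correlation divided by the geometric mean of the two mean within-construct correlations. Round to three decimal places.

0.913

Mean between = 5.23/9 = 0.5811.
Mean within-Anx = 1.91/3 = 0.6367; mean within-BD = 1.91/3 = 0.6367.
Geometric mean = √(0.6367 × 0.6367) = 0.6367.
HTMT = 0.5811 / 0.6367 = 0.913.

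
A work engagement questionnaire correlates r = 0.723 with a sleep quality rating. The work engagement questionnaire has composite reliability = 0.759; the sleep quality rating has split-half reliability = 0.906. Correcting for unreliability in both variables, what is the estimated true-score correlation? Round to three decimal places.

r_true = r_obs / √(r_xx · r_yy) = 0.723 / √(0.759 × 0.906) = 0.723 / √0.687654 = 0.723 / 0.8292 ≈ 0.872.

0.872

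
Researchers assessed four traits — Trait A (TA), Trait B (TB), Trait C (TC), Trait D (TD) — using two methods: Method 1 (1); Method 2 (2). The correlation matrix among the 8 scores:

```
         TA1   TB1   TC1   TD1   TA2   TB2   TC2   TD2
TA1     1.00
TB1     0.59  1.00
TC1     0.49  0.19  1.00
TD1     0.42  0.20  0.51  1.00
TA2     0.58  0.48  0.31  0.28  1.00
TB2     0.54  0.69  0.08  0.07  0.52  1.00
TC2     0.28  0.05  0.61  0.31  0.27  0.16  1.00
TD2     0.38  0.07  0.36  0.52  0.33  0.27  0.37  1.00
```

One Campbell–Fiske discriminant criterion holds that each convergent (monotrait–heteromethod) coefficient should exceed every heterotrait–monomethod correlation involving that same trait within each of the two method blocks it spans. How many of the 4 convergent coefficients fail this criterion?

Each convergent coefficient versus the relevant comparison correlations:
TA (methods 1·2): 0.58 vs {0.59, 0.52, 0.49, 0.27, 0.42, 0.33} → fail.
TB (methods 1·2): 0.69 vs {0.59, 0.52, 0.19, 0.16, 0.20, 0.27} → pass.
TC (methods 1·2): 0.61 vs {0.49, 0.27, 0.19, 0.16, 0.51, 0.37} → pass.
TD (methods 1·2): 0.52 vs {0.42, 0.33, 0.20, 0.27, 0.51, 0.37} → pass.
1 of 4 fail.

1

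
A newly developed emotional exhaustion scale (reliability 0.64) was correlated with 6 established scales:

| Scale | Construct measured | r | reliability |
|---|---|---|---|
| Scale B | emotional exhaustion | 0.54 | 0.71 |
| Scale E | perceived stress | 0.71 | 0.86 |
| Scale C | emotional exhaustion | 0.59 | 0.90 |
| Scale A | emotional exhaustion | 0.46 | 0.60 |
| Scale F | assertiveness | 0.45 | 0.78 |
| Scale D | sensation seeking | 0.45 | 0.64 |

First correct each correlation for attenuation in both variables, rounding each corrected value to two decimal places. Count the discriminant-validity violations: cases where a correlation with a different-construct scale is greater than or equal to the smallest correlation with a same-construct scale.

Disattenuated r (r / √(r_scale · r_new)):
  Scale B (conv): 0.54 / √(0.71·0.64) = 0.80
  Scale E (disc): 0.71 / √(0.86·0.64) = 0.96
  Scale C (conv): 0.59 / √(0.90·0.64) = 0.78
  Scale A (conv): 0.46 / √(0.60·0.64) = 0.74
  Scale F (disc): 0.45 / √(0.78·0.64) = 0.64
  Scale D (disc): 0.45 / √(0.64·0.64) = 0.70
Smallest convergent = 0.74. Discriminant values: 0.96, 0.64, 0.70; count ≥ 0.74 → 1.

1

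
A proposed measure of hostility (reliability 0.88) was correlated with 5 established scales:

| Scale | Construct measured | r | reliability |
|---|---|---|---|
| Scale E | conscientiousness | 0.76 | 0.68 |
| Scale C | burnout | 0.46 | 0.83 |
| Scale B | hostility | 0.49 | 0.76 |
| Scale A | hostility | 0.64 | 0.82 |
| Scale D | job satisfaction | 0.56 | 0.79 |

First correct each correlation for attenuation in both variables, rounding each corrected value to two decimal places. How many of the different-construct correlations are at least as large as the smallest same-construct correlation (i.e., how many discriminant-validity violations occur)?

Disattenuated r (r / √(r_scale · r_new)):
  Scale E (disc): 0.76 / √(0.68·0.88) = 0.98
  Scale C (disc): 0.46 / √(0.83·0.88) = 0.54
  Scale B (conv): 0.49 / √(0.76·0.88) = 0.60
  Scale A (conv): 0.64 / √(0.82·0.88) = 0.75
  Scale D (disc): 0.56 / √(0.79·0.88) = 0.67
Smallest convergent = 0.60. Discriminant values: 0.98, 0.54, 0.67; count ≥ 0.60 → 2.

2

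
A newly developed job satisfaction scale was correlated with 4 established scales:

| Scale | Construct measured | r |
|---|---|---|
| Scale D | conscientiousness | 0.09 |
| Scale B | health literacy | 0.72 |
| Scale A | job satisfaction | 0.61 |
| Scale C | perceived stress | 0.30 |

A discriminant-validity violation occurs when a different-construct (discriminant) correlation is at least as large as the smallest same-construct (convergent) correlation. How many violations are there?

Convergent (same construct = job satisfaction): Scale A.
Smallest convergent = 0.61. Discriminant values: 0.09, 0.72, 0.30; count ≥ 0.61 → 1.

1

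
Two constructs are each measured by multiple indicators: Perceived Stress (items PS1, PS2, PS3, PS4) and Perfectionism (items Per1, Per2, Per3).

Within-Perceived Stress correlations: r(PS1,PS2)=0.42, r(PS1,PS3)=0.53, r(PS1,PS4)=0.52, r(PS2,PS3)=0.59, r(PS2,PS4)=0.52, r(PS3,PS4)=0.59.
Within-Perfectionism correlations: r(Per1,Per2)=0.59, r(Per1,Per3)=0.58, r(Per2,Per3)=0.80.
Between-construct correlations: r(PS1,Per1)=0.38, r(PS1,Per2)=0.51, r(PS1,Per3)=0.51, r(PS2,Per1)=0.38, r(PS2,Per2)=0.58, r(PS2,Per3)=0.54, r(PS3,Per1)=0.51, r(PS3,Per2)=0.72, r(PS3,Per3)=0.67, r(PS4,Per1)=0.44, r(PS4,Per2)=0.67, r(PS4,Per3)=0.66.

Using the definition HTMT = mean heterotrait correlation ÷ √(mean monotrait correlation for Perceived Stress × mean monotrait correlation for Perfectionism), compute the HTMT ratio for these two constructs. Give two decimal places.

Mean heterotrait r = 6.57/12 = 0.5475.
Mean within-PS = 3.17/6 = 0.5283; mean within-Per = 1.97/3 = 0.6567.
Geometric mean = √(0.5283 × 0.6567) = 0.5890.
HTMT = 0.5475 / 0.5890 = 0.93.

0.93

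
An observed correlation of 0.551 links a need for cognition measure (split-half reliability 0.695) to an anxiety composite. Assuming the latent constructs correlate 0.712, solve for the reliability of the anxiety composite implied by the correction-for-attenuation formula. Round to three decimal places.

0.862

r_true = r_obs / √(r_xx · r_yy) ⇒ 0.712 = 0.551 / √(0.695 · r_yy).
√(0.695 · r_yy) = 0.551 / 0.712 = 0.7739; 0.695 · r_yy = 0.5989; r_yy = 0.5989 / 0.695 ≈ 0.862.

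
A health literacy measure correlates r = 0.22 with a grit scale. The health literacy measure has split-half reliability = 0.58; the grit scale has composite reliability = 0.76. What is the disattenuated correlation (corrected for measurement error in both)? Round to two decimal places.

0.33

r_true = r_obs / √(r_xx · r_yy) = 0.22 / √(0.58 × 0.76) = 0.22 / √0.4408 = 0.22 / 0.6639 ≈ 0.33.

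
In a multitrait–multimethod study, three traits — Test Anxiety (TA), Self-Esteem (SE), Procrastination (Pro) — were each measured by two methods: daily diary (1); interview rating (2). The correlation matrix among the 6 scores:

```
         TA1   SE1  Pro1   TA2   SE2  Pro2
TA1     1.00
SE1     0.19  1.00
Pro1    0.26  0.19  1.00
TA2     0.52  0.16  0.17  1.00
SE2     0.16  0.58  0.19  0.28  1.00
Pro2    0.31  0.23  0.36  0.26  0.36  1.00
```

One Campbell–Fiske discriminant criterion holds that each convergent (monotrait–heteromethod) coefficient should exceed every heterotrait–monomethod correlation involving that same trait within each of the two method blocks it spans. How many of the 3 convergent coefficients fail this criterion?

Each convergent coefficient versus the relevant comparison correlations:
TA (methods 1·2): 0.52 vs {0.19, 0.28, 0.26, 0.26} → pass.
SE (methods 1·2): 0.58 vs {0.19, 0.28, 0.19, 0.36} → pass.
Pro (methods 1·2): 0.36 vs {0.26, 0.26, 0.19, 0.36} → fail.
1 of 3 fail.

1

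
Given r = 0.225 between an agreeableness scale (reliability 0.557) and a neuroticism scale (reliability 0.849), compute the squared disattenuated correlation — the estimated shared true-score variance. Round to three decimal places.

Disattenuated r = 0.225 / √(0.557 × 0.849) = 0.225 / 0.6877 = 0.3272.
Shared true-score variance = 0.3272² = 0.1071 ≈ 0.107.

0.107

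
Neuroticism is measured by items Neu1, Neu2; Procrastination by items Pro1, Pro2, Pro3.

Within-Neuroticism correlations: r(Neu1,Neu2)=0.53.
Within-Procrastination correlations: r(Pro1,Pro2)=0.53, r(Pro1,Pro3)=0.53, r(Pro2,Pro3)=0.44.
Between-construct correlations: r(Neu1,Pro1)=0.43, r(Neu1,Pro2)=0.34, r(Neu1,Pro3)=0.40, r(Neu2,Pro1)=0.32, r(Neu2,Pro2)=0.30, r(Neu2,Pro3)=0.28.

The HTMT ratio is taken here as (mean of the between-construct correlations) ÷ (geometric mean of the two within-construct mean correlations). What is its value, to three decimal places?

Mean between = 2.07/6 = 0.3450.
Mean within-Neu = 0.53/1 = 0.5300; mean within-Pro = 1.50/3 = 0.5000.
Geometric mean = √(0.5300 × 0.5000) = 0.5148.
HTMT = 0.3450 / 0.5148 = 0.670.

0.670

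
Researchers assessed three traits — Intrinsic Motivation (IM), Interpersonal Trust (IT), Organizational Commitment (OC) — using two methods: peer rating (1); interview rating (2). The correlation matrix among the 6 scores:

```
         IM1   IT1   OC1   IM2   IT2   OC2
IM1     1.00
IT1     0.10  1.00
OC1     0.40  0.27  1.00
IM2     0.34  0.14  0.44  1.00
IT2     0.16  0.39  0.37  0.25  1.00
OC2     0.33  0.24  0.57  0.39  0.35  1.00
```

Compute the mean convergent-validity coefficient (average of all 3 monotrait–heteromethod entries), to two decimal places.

Convergent values: 0.34, 0.39, 0.57; mean = 1.30/3 = 0.43.

0.43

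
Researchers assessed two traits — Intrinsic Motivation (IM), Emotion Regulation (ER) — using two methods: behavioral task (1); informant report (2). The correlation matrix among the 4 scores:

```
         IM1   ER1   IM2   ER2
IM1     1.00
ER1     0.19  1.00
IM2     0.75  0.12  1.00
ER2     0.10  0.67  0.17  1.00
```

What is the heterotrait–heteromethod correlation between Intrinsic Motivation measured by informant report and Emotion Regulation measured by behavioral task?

Different traits and methods: r(IM2, ER1) = 0.12.

0.12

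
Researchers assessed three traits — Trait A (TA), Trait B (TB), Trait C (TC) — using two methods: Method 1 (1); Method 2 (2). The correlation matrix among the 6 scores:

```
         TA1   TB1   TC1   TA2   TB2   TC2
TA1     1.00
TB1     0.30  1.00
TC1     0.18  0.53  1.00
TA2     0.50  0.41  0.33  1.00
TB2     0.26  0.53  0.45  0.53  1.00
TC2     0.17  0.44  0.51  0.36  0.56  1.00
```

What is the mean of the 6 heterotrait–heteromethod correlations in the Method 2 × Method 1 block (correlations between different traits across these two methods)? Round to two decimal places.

0.34

HTHM values (method 2 × method 1): 0.41, 0.33, 0.26, 0.45, 0.17, 0.44; mean = 2.06/6 = 0.34.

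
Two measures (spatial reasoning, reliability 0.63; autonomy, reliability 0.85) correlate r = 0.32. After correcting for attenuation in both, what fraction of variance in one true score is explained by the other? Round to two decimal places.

0.19

Disattenuated r = 0.32 / √(0.63 × 0.85) = 0.32 / 0.7318 = 0.4373.
Shared true-score variance = 0.4373² = 0.1912 ≈ 0.19.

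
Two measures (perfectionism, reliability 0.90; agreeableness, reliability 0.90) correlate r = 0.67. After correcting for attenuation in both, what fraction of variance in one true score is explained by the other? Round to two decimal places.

0.55

Disattenuated r = 0.67 / √(0.90 × 0.90) = 0.67 / 0.9000 = 0.7444.
Shared true-score variance = 0.7444² = 0.5541 ≈ 0.55.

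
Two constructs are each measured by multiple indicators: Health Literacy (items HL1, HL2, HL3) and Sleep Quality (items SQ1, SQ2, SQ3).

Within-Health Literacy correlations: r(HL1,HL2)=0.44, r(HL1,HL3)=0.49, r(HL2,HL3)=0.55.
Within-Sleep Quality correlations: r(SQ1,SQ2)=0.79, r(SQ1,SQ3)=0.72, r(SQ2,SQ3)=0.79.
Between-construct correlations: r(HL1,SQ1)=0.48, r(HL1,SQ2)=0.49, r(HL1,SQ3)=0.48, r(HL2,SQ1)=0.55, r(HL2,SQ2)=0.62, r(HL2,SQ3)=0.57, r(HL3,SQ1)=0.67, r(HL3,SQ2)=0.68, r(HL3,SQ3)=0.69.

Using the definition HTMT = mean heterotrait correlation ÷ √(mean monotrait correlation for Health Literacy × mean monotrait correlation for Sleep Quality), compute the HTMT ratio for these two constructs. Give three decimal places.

Mean between = 5.23/9 = 0.5811.
Mean within-HL = 1.48/3 = 0.4933; mean within-SQ = 2.30/3 = 0.7667.
Geometric mean = √(0.4933 × 0.7667) = 0.6150.
HTMT = 0.5811 / 0.6150 = 0.945.

0.945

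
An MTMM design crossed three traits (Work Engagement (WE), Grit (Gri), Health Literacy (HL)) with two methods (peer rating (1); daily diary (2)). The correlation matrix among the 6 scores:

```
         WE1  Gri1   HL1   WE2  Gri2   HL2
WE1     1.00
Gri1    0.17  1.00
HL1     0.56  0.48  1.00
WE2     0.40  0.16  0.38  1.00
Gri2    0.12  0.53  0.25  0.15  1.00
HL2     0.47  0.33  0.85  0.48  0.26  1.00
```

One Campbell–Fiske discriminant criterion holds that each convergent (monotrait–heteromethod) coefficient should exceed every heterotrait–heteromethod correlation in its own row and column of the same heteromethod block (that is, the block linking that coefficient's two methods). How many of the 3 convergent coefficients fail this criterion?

Checking each validity diagonal entry against its comparison values:
WE (methods 1·2): 0.40 vs {0.12, 0.16, 0.47, 0.38} → fail.
Gri (methods 1·2): 0.53 vs {0.16, 0.12, 0.33, 0.25} → pass.
HL (methods 1·2): 0.85 vs {0.38, 0.47, 0.25, 0.33} → pass.
1 of 3 fail.

1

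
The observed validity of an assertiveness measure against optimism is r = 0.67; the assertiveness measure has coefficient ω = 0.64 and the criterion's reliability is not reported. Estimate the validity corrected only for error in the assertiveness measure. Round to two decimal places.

Single correction: r_c = r_obs / √r_xx = 0.67 / √0.64 = 0.67 / 0.8000 ≈ 0.84.

0.84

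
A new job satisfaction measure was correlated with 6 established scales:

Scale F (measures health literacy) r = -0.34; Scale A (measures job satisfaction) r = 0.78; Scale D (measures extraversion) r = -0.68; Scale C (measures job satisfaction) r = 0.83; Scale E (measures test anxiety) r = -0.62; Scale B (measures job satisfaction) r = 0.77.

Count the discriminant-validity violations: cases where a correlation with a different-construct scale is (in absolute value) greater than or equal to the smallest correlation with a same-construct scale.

0

Convergent (same construct = job satisfaction): Scale A, Scale C, Scale B.
Smallest convergent = 0.77. Discriminant |r|: 0.34, 0.68, 0.62; count ≥ 0.77 → 0.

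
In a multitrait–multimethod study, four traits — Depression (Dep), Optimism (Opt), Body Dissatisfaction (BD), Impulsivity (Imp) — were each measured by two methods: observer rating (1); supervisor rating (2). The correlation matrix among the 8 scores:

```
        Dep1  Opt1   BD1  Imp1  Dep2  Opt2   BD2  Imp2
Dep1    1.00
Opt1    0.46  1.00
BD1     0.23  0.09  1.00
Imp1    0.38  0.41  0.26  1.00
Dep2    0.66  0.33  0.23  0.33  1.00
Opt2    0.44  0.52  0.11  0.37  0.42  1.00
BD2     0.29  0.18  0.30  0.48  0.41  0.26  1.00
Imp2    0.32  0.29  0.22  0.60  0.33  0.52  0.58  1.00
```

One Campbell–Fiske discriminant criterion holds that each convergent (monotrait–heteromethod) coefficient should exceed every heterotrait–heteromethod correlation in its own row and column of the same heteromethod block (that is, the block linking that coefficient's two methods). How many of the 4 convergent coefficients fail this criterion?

1

Each convergent coefficient versus the relevant comparison correlations:
Dep (methods 1·2): 0.66 vs {0.44, 0.33, 0.29, 0.23, 0.32, 0.33} → pass.
Opt (methods 1·2): 0.52 vs {0.33, 0.44, 0.18, 0.11, 0.29, 0.37} → pass.
BD (methods 1·2): 0.30 vs {0.23, 0.29, 0.11, 0.18, 0.22, 0.48} → fail.
Imp (methods 1·2): 0.60 vs {0.33, 0.32, 0.37, 0.29, 0.48, 0.22} → pass.
1 of 4 fail.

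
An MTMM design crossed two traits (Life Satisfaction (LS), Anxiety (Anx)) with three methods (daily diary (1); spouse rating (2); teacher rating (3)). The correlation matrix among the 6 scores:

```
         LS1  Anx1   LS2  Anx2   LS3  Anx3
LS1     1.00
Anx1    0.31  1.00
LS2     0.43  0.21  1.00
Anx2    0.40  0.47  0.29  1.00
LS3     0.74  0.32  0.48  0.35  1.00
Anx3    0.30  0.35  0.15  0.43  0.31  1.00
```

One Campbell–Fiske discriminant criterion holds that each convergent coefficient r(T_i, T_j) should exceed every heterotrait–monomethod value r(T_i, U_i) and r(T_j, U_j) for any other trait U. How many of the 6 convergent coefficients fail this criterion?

0

Convergent coefficients and their comparison sets:
LS (methods 1·2): 0.43 vs {0.31, 0.29} → pass.
LS (methods 1·3): 0.74 vs {0.31, 0.31} → pass.
LS (methods 2·3): 0.48 vs {0.29, 0.31} → pass.
Anx (methods 1·2): 0.47 vs {0.31, 0.29} → pass.
Anx (methods 1·3): 0.35 vs {0.31, 0.31} → pass.
Anx (methods 2·3): 0.43 vs {0.29, 0.31} → pass.
0 of 6 fail.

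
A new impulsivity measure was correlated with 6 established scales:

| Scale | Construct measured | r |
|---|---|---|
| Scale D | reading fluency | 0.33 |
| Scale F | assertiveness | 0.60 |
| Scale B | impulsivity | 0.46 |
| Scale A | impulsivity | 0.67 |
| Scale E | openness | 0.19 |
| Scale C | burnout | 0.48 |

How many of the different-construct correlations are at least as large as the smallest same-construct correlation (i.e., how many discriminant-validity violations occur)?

2

Convergent (same construct = impulsivity): Scale B, Scale A.
Smallest convergent = 0.46. Discriminant values: 0.33, 0.60, 0.19, 0.48; count ≥ 0.46 → 2.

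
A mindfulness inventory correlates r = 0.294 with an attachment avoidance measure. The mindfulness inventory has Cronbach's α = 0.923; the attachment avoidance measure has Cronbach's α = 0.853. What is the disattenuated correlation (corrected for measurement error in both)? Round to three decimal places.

r_true = r_obs / √(r_xx · r_yy) = 0.294 / √(0.923 × 0.853) = 0.294 / √0.787319 = 0.294 / 0.8873 ≈ 0.331.

0.331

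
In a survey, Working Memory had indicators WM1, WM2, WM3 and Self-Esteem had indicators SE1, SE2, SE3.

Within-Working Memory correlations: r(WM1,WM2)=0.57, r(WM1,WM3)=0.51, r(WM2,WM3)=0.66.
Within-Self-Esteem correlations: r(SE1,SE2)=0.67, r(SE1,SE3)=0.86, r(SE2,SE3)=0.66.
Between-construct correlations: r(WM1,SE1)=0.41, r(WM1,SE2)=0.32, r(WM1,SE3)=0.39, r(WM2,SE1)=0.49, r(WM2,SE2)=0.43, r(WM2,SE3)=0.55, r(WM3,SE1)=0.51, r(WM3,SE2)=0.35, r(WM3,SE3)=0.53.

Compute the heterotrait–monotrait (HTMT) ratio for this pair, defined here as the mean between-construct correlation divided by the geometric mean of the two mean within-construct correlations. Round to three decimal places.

Between-construct mean = 3.98/9 = 0.4422.
Mean within-WM = 1.74/3 = 0.5800; mean within-SE = 2.19/3 = 0.7300.
Geometric mean = √(0.5800 × 0.7300) = 0.6507.
HTMT = 0.4422 / 0.6507 = 0.680.

0.680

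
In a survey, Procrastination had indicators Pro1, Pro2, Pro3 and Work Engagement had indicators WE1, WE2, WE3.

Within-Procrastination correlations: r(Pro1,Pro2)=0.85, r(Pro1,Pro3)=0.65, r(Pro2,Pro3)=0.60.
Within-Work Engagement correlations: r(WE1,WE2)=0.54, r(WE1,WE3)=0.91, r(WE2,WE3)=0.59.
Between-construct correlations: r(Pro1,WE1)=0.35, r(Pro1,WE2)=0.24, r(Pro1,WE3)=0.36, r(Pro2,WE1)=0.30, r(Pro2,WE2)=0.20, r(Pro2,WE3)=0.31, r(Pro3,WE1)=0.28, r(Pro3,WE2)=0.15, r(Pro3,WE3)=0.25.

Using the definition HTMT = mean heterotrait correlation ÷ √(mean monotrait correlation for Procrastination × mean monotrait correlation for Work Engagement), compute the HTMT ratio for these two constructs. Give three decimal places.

0.393

Mean between = 2.44/9 = 0.2711.
Mean within-Pro = 2.10/3 = 0.7000; mean within-WE = 2.04/3 = 0.6800.
Geometric mean = √(0.7000 × 0.6800) = 0.6899.
HTMT = 0.2711 / 0.6899 = 0.393.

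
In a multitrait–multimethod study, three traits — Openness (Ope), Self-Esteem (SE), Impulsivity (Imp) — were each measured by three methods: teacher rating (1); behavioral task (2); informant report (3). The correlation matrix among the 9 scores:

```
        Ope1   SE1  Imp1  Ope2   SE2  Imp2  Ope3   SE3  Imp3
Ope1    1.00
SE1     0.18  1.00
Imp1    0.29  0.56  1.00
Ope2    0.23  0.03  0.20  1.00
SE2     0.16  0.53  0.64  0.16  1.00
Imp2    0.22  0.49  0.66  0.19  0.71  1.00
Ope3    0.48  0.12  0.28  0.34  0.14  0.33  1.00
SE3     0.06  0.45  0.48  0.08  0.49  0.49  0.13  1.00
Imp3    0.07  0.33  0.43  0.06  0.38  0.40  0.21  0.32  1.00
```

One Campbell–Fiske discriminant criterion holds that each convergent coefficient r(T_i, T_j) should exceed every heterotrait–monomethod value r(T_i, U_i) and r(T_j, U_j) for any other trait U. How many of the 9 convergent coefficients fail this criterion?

Checking each validity diagonal entry against its comparison values:
Ope (methods 1·2): 0.23 vs {0.18, 0.16, 0.29, 0.19} → fail.
Ope (methods 1·3): 0.48 vs {0.18, 0.13, 0.29, 0.21} → pass.
Ope (methods 2·3): 0.34 vs {0.16, 0.13, 0.19, 0.21} → pass.
SE (methods 1·2): 0.53 vs {0.18, 0.16, 0.56, 0.71} → fail.
SE (methods 1·3): 0.45 vs {0.18, 0.13, 0.56, 0.32} → fail.
SE (methods 2·3): 0.49 vs {0.16, 0.13, 0.71, 0.32} → fail.
Imp (methods 1·2): 0.66 vs {0.29, 0.19, 0.56, 0.71} → fail.
Imp (methods 1·3): 0.43 vs {0.29, 0.21, 0.56, 0.32} → fail.
Imp (methods 2·3): 0.40 vs {0.19, 0.21, 0.71, 0.32} → fail.
7 of 9 fail.

7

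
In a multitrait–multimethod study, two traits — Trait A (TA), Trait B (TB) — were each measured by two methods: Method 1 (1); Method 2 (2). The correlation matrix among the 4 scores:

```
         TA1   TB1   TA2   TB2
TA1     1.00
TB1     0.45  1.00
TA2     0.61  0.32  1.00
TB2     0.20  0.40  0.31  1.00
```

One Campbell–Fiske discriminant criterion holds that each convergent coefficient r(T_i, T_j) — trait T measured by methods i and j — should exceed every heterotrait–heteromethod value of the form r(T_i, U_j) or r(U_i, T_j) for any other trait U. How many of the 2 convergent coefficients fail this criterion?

Checking each validity diagonal entry against its comparison values:
TA (methods 1·2): 0.61 vs {0.20, 0.32} → pass.
TB (methods 1·2): 0.40 vs {0.32, 0.20} → pass.
0 of 2 fail.

0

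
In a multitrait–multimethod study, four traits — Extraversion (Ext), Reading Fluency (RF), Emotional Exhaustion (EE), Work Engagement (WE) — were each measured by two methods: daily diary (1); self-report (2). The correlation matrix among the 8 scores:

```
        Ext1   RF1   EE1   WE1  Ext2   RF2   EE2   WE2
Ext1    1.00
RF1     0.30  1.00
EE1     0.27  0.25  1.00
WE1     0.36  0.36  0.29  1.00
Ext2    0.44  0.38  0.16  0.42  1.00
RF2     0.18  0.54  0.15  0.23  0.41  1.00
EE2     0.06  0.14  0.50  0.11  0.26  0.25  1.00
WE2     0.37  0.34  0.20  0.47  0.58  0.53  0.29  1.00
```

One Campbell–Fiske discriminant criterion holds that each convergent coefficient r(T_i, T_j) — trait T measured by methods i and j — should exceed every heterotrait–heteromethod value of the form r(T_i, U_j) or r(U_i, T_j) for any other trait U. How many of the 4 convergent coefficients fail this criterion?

0

Each convergent coefficient versus the relevant comparison correlations:
Ext (methods 1·2): 0.44 vs {0.18, 0.38, 0.06, 0.16, 0.37, 0.42} → pass.
RF (methods 1·2): 0.54 vs {0.38, 0.18, 0.14, 0.15, 0.34, 0.23} → pass.
EE (methods 1·2): 0.50 vs {0.16, 0.06, 0.15, 0.14, 0.20, 0.11} → pass.
WE (methods 1·2): 0.47 vs {0.42, 0.37, 0.23, 0.34, 0.11, 0.20} → pass.
0 of 4 fail.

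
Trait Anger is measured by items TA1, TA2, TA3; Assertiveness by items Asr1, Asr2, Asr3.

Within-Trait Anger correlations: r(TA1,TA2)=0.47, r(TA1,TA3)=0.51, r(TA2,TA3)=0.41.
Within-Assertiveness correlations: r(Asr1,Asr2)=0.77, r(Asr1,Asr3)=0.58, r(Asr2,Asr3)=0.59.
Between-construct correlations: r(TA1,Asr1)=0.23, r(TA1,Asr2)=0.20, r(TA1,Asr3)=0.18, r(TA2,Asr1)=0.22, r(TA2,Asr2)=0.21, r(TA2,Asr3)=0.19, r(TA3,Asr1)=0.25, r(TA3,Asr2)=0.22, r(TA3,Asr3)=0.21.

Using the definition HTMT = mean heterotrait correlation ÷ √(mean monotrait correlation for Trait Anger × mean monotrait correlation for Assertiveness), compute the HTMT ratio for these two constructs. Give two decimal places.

0.39

Between-construct mean = 1.91/9 = 0.2122.
Mean within-TA = 1.39/3 = 0.4633; mean within-Asr = 1.94/3 = 0.6467.
Geometric mean = √(0.4633 × 0.6467) = 0.5474.
HTMT = 0.2122 / 0.5474 = 0.39.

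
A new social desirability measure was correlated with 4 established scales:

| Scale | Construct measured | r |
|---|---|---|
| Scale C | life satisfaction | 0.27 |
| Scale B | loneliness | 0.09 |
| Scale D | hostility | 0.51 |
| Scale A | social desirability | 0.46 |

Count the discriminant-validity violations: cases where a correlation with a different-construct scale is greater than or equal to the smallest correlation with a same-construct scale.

1

Convergent (same construct = social desirability): Scale A.
Smallest convergent = 0.46. Discriminant values: 0.27, 0.09, 0.51; count ≥ 0.46 → 1.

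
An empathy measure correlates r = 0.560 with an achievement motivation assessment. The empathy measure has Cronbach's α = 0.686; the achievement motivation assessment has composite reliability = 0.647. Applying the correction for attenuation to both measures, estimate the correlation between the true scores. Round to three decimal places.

0.841

r_true = r_obs / √(r_xx · r_yy) = 0.560 / √(0.686 × 0.647) = 0.560 / √0.443842 = 0.560 / 0.6662 ≈ 0.841.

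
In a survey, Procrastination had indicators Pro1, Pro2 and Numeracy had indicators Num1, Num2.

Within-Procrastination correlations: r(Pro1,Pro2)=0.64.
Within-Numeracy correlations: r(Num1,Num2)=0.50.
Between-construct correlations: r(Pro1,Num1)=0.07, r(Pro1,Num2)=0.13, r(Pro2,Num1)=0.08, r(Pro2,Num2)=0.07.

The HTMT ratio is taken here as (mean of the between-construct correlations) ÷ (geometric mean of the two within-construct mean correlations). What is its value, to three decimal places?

Mean between = 0.35/4 = 0.0875.
Mean within-Pro = 0.64/1 = 0.6400; mean within-Num = 0.50/1 = 0.5000.
Geometric mean = √(0.6400 × 0.5000) = 0.5657.
HTMT = 0.0875 / 0.5657 = 0.155.

0.155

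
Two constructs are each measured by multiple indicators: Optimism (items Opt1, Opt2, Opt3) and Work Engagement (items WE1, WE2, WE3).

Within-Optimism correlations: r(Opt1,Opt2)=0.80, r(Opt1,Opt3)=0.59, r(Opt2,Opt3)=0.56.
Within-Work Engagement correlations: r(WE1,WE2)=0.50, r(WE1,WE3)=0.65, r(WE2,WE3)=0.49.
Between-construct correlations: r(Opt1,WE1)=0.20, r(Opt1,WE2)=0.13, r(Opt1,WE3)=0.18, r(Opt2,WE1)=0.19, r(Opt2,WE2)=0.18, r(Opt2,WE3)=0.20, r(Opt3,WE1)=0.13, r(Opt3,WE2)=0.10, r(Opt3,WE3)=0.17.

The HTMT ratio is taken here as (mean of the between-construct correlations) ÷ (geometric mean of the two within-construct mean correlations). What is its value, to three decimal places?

0.276

Mean heterotrait r = 1.48/9 = 0.1644.
Mean within-Opt = 1.95/3 = 0.6500; mean within-WE = 1.64/3 = 0.5467.
Geometric mean = √(0.6500 × 0.5467) = 0.5961.
HTMT = 0.1644 / 0.5961 = 0.276.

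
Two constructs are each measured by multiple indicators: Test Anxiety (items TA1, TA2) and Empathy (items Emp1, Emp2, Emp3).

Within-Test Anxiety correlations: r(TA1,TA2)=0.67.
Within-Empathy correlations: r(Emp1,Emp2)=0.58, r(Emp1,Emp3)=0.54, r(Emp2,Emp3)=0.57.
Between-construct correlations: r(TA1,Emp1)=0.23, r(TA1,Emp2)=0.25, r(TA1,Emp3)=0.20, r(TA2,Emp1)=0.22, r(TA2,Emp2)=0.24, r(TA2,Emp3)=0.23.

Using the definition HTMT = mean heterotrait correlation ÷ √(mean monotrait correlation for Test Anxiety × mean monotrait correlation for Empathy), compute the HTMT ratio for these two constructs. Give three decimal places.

Mean between = 1.37/6 = 0.2283.
Mean within-TA = 0.67/1 = 0.6700; mean within-Emp = 1.69/3 = 0.5633.
Geometric mean = √(0.6700 × 0.5633) = 0.6143.
HTMT = 0.2283 / 0.6143 = 0.372.

0.372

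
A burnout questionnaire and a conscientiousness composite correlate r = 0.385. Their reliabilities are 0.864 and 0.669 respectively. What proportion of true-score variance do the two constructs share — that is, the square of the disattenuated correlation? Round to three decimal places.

Disattenuated r = 0.385 / √(0.864 × 0.669) = 0.385 / 0.7603 = 0.5064.
Shared true-score variance = 0.5064² = 0.2564 ≈ 0.256.

0.256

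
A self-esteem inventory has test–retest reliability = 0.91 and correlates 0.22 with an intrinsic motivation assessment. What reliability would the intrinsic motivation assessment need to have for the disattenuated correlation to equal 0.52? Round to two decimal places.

r_true = r_obs / √(r_xx · r_yy) ⇒ 0.52 = 0.22 / √(0.91 · r_yy).
√(0.91 · r_yy) = 0.22 / 0.52 = 0.4231; 0.91 · r_yy = 0.1790; r_yy = 0.1790 / 0.91 ≈ 0.20.

0.20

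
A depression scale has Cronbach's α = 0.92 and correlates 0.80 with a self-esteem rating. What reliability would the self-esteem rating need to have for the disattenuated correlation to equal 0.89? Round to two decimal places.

r_true = r_obs / √(r_xx · r_yy) ⇒ 0.89 = 0.80 / √(0.92 · r_yy).
√(0.92 · r_yy) = 0.80 / 0.89 = 0.8989; 0.92 · r_yy = 0.8080; r_yy = 0.8080 / 0.92 ≈ 0.88.

0.88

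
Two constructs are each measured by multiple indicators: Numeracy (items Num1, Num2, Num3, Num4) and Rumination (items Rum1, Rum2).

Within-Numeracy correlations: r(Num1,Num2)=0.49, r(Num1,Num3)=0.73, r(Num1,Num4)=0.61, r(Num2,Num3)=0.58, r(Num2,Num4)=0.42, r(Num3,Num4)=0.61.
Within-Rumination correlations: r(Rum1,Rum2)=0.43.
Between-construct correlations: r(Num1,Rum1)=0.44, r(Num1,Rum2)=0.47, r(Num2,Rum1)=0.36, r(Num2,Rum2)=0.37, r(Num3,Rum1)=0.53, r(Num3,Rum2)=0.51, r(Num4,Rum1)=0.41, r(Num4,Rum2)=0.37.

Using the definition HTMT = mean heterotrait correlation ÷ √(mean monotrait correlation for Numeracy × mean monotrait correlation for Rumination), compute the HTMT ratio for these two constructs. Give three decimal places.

0.871

Between-construct mean = 3.46/8 = 0.4325.
Mean within-Num = 3.44/6 = 0.5733; mean within-Rum = 0.43/1 = 0.4300.
Geometric mean = √(0.5733 × 0.4300) = 0.4965.
HTMT = 0.4325 / 0.4965 = 0.871.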